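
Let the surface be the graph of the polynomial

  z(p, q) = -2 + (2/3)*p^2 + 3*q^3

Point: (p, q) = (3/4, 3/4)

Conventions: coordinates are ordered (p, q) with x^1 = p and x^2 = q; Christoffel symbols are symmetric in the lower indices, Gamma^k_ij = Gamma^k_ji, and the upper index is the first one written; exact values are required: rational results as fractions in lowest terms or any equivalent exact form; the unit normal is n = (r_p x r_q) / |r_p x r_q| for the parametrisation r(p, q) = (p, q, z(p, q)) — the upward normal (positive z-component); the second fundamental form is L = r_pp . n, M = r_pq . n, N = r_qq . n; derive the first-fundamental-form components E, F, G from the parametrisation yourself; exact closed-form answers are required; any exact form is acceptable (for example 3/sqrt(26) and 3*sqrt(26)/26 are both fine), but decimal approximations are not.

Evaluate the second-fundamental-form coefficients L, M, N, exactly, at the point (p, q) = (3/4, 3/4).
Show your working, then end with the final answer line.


z_p = 1, z_q = 81/16, z_pp = 4/3, z_pq = 0, z_qq = 27/2
E = 2, F = 81/16, G = 6817/256; answer radicand W^2 = 7073/256
unnormalised second-form numerators: l = 4/3, m = 0, n = 27/2; L = l/sqrt(7073/256), and similarly M = m/sqrt(W^2), N = n/sqrt(W^2)

Answer: L = 64*sqrt(7073)/21219, M = 0, N = 216*sqrt(7073)/7073


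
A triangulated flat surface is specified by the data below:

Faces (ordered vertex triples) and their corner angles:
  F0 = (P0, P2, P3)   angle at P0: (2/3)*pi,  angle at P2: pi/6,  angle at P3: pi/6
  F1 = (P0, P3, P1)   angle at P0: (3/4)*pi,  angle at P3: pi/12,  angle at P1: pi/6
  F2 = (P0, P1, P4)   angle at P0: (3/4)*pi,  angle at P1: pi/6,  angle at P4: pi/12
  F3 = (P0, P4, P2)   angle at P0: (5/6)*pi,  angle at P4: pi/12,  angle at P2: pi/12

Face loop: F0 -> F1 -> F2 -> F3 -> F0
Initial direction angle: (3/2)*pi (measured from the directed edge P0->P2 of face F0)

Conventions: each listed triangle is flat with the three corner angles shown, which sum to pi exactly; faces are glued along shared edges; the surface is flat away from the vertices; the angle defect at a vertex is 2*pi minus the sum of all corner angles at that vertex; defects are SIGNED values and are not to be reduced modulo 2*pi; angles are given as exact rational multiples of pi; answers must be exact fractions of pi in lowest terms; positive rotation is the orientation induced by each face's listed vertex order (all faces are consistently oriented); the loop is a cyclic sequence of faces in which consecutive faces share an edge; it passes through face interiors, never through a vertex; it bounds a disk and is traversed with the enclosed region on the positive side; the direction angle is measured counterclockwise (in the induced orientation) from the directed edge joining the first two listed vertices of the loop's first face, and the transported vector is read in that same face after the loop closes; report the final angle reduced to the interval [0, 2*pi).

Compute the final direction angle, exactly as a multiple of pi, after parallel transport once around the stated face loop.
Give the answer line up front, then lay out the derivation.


Answer: final direction angle = pi/2

enclosed vertex P0: corner angles sum to 3*pi, defect = 2*pi - 3*pi = -pi
holonomy = initial angle + sum of enclosed defects (mod 2*pi), positive in the induced orientation
final angle = (3/2)*pi - pi = pi/2 (mod 2*pi)


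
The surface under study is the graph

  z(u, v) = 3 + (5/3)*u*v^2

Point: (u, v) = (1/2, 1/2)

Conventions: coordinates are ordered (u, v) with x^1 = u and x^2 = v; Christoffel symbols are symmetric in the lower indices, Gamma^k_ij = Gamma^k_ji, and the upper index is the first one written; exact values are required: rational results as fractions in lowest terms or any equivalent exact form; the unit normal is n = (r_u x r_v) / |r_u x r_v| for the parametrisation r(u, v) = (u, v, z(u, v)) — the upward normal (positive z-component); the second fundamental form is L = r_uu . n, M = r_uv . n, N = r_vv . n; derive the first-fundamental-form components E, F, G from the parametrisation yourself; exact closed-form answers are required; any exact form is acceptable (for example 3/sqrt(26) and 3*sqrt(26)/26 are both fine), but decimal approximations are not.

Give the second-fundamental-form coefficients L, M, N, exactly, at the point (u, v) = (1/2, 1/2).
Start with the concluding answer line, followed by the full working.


Answer: L = 0, M = 20*sqrt(269)/269, N = 20*sqrt(269)/269

z_u = 5/12, z_v = 5/6, z_uu = 0, z_uv = 5/3, z_vv = 5/3
E = 169/144, F = 25/72, G = 61/36; answer radicand W^2 = 269/144
unnormalised second-form numerators: l = 0, m = 5/3, n = 5/3; L = l/sqrt(269/144), and similarly M = m/sqrt(W^2), N = n/sqrt(W^2)


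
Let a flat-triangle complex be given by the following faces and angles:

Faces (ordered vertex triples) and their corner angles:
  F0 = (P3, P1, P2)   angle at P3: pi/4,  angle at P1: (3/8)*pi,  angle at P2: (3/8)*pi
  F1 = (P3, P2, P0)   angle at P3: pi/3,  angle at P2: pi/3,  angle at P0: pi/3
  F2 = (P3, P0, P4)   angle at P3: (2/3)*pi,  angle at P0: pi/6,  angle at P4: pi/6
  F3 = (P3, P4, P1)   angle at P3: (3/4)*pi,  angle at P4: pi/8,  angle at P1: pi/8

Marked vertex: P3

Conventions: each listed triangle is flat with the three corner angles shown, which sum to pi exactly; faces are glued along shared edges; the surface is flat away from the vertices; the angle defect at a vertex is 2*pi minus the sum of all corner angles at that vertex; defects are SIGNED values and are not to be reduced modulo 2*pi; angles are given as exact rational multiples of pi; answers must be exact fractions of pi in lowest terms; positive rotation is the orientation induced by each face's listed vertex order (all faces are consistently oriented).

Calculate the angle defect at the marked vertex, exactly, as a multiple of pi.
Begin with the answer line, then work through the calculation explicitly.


Answer: defect(P3) = 0

Sum of corner angles at P3: 2*pi
defect = 2*pi - 2*pi


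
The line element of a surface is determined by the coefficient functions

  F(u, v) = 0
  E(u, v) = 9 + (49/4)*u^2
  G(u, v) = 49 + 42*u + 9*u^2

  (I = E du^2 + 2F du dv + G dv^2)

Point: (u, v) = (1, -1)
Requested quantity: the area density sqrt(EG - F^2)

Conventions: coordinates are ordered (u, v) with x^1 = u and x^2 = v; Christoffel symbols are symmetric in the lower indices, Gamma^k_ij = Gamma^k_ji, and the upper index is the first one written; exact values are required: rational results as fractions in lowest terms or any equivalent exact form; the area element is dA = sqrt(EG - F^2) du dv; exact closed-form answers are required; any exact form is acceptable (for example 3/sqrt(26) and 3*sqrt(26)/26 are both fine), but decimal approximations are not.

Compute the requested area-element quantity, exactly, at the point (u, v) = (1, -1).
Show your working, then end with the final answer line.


E = 85/4, F = 0, G = 100; EG - F^2 = 2125

Answer: sqrt(EG - F^2) = 5*sqrt(85)


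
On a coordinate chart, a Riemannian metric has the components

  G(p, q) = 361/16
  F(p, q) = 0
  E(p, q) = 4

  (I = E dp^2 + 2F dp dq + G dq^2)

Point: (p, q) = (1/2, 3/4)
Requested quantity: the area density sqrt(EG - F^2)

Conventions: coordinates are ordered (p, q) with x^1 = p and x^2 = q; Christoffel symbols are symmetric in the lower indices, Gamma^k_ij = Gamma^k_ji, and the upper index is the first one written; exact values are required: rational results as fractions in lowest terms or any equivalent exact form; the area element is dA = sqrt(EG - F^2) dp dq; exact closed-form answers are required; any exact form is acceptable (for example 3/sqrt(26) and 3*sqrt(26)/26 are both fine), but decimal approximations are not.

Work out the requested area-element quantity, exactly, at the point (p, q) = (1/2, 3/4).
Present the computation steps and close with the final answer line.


E = 4, F = 0, G = 361/16; EG - F^2 = 361/4

Answer: sqrt(EG - F^2) = 19/2


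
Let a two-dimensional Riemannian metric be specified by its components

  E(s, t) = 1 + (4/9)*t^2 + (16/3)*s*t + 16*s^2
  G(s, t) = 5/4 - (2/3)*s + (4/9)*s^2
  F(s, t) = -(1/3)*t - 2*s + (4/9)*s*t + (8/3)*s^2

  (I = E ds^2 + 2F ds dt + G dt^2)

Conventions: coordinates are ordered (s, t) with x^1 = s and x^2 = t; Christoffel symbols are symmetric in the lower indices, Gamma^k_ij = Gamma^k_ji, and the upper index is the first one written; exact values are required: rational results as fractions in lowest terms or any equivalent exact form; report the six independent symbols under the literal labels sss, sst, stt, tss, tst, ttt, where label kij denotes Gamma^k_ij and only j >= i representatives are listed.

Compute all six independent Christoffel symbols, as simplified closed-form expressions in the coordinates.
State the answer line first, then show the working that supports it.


Answer: Gamma_sss = (576*s + 96*t)/(592*s^2 + 192*s*t - 24*s + 16*t^2 + 45), Gamma_sst = (96*s + 16*t)/(592*s^2 + 192*s*t - 24*s + 16*t^2 + 45), Gamma_stt = 0, Gamma_tss = (96*s - 72)/(592*s^2 + 192*s*t - 24*s + 16*t^2 + 45), Gamma_tst = (16*s - 12)/(592*s^2 + 192*s*t - 24*s + 16*t^2 + 45), Gamma_ttt = 0

E = 1 + (4/9)*t^2 + (16/3)*s*t + 16*s^2; F = -(1/3)*t - 2*s + (4/9)*s*t + (8/3)*s^2; G = 5/4 - (2/3)*s + (4/9)*s^2
Gamma^k_ij = (1/2) g^{kl} (d_i g_jl + d_j g_il - d_l g_ij), with g^inv = (1/(EG-F^2)) [[G, -F], [-F, E]]
first partials: E_s = (16/3)*t + 32*s, E_t = (8/9)*t + (16/3)*s, F_s = -2 + (4/9)*t + (16/3)*s, F_t = -1/3 + (4/9)*s, G_s = -2/3 + (8/9)*s, G_t = 0
D = EG - F^2 = 5/4 - (2/3)*s + (4/9)*t^2 + (16/3)*s*t + (148/9)*s^2
expanded: Gamma^s_ss = (G E_s - 2F F_s + F E_t)/(2D), Gamma^s_st = (G E_t - F G_s)/(2D), Gamma^s_tt = (2G F_t - G G_s - F G_t)/(2D), Gamma^t_ss = (2E F_s - E E_t - F E_s)/(2D), Gamma^t_st = (E G_s - F E_t)/(2D), Gamma^t_tt = (E G_t - 2F F_t + F G_s)/(2D); substitute and cancel common factors


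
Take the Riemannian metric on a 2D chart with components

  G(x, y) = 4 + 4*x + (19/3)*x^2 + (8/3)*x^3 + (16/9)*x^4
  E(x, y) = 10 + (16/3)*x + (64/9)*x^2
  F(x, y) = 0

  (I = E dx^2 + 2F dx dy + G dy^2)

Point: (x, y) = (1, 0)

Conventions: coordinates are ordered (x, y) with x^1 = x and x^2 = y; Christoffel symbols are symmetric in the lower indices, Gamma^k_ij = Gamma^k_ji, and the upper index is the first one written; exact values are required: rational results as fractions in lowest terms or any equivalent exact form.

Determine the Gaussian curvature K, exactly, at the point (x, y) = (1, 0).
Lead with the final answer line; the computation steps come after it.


Answer: K = -1458/132613

E = 202/9, F = 0, G = 169/9, EG - F^2 = 34138/81 at the point
E_x = 176/9, E_y = 0, F_x = 0, F_y = 0, G_x = 286/9, G_y = 0
E_yy = 0, F_xy = 0, G_xx = 50
Apply the Brioschi formula K = (det M1 - det M2)/(EG - F^2)^2 over the derivative matrices of E, F, G.
M1 = [[-E_yy/2 + F_xy - G_xx/2, E_x/2, F_x - E_y/2], [F_y - G_x/2, E, F], [G_y/2, F, G]] = [[-25, 88/9, 0], [-143/9, 202/9, 0], [0, 0, 169/9]]; det M1 = -5554354/729
M2 = [[0, E_y/2, G_x/2], [E_y/2, E, F], [G_x/2, F, G]] = [[0, 0, 143/9], [0, 202/9, 0], [143/9, 0, 169/9]]; det M2 = -4130698/729
det M1 - det M2 = -17576/9; K = -17576/9 / (34138/81)^2 = -1458/132613


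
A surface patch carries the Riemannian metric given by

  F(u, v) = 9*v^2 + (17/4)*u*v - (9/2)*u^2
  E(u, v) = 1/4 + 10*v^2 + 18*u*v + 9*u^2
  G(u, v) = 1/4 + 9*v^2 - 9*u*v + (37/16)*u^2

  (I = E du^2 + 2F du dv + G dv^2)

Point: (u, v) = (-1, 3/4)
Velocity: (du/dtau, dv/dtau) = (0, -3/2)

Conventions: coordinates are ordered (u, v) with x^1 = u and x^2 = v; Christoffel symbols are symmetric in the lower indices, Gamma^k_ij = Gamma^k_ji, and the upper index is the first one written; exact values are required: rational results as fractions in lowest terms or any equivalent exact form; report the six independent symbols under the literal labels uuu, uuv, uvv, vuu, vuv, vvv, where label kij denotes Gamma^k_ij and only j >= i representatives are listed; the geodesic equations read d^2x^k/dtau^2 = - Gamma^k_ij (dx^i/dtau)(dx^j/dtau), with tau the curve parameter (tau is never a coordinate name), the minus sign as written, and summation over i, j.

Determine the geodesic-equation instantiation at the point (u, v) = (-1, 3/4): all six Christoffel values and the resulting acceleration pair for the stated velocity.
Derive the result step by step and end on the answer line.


E = 11/8, F = -21/8, G = 115/8 at the point
E_u = -9/2, E_v = -3, F_u = 195/16, F_v = 37/4, G_u = -91/8, G_v = 45/2
EG - F^2 = 103/8;  g^inv = (8/103) * [[115/8, 21/8], [21/8, 11/8]]
first-kind symbols [ij,l] = (1/2)(d_i g_jl + d_j g_il - d_l g_ij): [uu,u] = E_u/2 = -9/4, [uu,v] = F_u - E_v/2 = 219/16, [uv,u] = E_v/2 = -3/2, [uv,v] = G_u/2 = -91/16, [vv,u] = F_v - G_u/2 = 239/16, [vv,v] = G_v/2 = 45/4
Gamma^u_ij = (G*[ij,u] - F*[ij,v])/(EG - F^2), Gamma^v_ij = (E*[ij,v] - F*[ij,u])/(EG - F^2)
Gamma_uuu = 459/1648, Gamma_uuv = -4671/1648, Gamma_uvv = 31265/1648, Gamma_vuu = 1653/1648, Gamma_vuv = -1505/1648, Gamma_vvv = 6999/1648
d^2u/dtau^2 = -(Gamma_uuu*(0)^2 + 2*Gamma_uuv*(0)*(-3/2) + Gamma_uvv*(-3/2)^2) = -281385/6592
d^2v/dtau^2 = -(Gamma_vuu*(0)^2 + 2*Gamma_vuv*(0)*(-3/2) + Gamma_vvv*(-3/2)^2) = -62991/6592

Answer: Gamma_uuu = 459/1648, Gamma_uuv = -4671/1648, Gamma_uvv = 31265/1648, Gamma_vuu = 1653/1648, Gamma_vuv = -1505/1648, Gamma_vvv = 6999/1648; accelerations (d^2u/dtau^2, d^2v/dtau^2) = (-281385/6592, -62991/6592)


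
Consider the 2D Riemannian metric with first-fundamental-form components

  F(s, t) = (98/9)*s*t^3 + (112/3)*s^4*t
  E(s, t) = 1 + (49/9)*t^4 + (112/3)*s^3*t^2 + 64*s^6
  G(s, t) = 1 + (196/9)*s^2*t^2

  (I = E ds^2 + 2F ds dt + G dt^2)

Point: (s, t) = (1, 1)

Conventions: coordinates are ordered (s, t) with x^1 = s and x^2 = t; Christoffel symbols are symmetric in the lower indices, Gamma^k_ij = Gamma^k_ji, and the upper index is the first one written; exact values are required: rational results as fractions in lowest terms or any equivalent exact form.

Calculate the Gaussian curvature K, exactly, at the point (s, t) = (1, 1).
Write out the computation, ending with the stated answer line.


E = 970/9, F = 434/9, G = 205/9, EG - F^2 = 1166/9 at the point
E_s = 496, E_t = 868/9, F_s = 1442/9, F_t = 70, G_s = 392/9, G_t = 392/9
E_tt = 140, F_st = 182, G_ss = 392/9
K follows from Brioschi's formula, (det M1 - det M2)/(EG - F^2)^2.
M1 = [[-E_tt/2 + F_st - G_ss/2, E_s/2, F_s - E_t/2], [F_t - G_s/2, E, F], [G_t/2, F, G]] = [[812/9, 248, 112], [434/9, 970/9, 434/9], [196/9, 434/9, 205/9]]; det M1 = -219464/81
M2 = [[0, E_t/2, G_s/2], [E_t/2, E, F], [G_s/2, F, G]] = [[0, 434/9, 196/9], [434/9, 970/9, 434/9], [196/9, 434/9, 205/9]]; det M2 = -226772/81
det M1 - det M2 = 812/9; K = 812/9 / (1166/9)^2 = 1827/339889

Answer: K = 1827/339889


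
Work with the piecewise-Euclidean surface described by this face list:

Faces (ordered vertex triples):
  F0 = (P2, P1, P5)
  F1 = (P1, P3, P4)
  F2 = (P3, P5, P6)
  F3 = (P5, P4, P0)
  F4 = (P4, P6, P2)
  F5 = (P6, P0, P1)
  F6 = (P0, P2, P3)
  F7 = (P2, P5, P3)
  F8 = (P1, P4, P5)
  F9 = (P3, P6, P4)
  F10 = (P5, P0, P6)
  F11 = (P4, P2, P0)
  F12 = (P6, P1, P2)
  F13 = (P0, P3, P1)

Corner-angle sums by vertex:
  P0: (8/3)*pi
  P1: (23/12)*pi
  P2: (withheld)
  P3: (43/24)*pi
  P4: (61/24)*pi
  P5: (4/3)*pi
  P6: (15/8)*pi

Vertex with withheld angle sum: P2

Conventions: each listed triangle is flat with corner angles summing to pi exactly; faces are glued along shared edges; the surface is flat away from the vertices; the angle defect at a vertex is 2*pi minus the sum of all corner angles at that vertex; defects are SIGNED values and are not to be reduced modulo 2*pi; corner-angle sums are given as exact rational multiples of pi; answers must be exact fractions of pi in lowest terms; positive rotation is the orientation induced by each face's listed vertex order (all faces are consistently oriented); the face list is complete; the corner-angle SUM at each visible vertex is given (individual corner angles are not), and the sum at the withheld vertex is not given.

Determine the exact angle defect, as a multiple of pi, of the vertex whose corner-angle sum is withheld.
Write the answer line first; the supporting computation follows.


Answer: defect(P2) = pi/8

V = 7, E = 21, F = 14; chi = V - E + F = 0
Gauss-Bonnet: total defect = 2*pi*chi = 0; visible defects sum to -pi/8


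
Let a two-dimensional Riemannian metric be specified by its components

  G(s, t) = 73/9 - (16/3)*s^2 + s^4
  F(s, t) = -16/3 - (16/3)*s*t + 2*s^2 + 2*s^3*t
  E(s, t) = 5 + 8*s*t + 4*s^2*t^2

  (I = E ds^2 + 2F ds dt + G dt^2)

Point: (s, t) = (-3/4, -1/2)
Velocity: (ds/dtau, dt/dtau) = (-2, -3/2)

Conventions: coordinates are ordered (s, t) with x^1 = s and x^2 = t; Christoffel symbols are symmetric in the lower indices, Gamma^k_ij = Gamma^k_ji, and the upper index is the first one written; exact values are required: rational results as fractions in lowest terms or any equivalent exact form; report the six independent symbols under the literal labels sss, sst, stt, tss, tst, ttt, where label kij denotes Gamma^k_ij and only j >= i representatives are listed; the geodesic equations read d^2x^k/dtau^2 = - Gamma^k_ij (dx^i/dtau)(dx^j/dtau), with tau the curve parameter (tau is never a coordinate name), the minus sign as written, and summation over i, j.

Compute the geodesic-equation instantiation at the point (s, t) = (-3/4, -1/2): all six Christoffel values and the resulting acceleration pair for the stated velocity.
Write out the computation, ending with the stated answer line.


E = 137/16, F = -1111/192, G = 12505/2304 at the point
E_s = -11/2, E_t = -33/4, F_s = -97/48, F_t = 101/32, G_s = 101/16, G_t = 0
EG - F^2 = 29929/2304;  g^inv = (2304/29929) * [[12505/2304, 1111/192], [1111/192, 137/16]]
first-kind symbols [ij,l] = (1/2)(d_i g_jl + d_j g_il - d_l g_ij): [ss,s] = E_s/2 = -11/4, [ss,t] = F_s - E_t/2 = 101/48, [st,s] = E_t/2 = -33/8, [st,t] = G_s/2 = 101/32, [tt,s] = F_t - G_s/2 = 0, [tt,t] = G_t/2 = 0
Gamma^s_ij = (G*[ij,s] - F*[ij,t])/(EG - F^2), Gamma^t_ij = (E*[ij,t] - F*[ij,s])/(EG - F^2)
Gamma_sss = -6336/29929, Gamma_sst = -9504/29929, Gamma_stt = 0, Gamma_tss = 4848/29929, Gamma_tst = 7272/29929, Gamma_ttt = 0
d^2s/dtau^2 = -(Gamma_sss*(-2)^2 + 2*Gamma_sst*(-2)*(-3/2) + Gamma_stt*(-3/2)^2) = 82368/29929
d^2t/dtau^2 = -(Gamma_tss*(-2)^2 + 2*Gamma_tst*(-2)*(-3/2) + Gamma_ttt*(-3/2)^2) = -63024/29929

Answer: Gamma_sss = -6336/29929, Gamma_sst = -9504/29929, Gamma_stt = 0, Gamma_tss = 4848/29929, Gamma_tst = 7272/29929, Gamma_ttt = 0; accelerations (d^2s/dtau^2, d^2t/dtau^2) = (82368/29929, -63024/29929)


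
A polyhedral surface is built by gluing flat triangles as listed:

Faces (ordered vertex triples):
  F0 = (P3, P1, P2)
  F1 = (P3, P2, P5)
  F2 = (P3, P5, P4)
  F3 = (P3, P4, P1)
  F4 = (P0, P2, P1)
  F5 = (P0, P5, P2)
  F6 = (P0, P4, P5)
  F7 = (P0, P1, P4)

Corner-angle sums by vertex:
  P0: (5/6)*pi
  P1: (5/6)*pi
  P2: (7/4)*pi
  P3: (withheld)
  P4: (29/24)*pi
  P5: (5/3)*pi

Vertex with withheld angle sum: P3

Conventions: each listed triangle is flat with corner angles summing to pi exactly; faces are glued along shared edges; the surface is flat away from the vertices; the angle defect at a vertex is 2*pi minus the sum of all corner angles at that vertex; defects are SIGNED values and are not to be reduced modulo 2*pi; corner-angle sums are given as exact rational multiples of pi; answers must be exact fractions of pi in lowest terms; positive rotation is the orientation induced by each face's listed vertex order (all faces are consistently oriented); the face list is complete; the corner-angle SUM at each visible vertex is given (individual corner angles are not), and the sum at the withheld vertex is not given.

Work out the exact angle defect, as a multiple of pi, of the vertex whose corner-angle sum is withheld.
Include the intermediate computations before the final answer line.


V = 6, E = 12, F = 8; chi = V - E + F = 2
Gauss-Bonnet: total defect = 2*pi*chi = 4*pi; visible defects sum to (89/24)*pi

Answer: defect(P3) = (7/24)*pi


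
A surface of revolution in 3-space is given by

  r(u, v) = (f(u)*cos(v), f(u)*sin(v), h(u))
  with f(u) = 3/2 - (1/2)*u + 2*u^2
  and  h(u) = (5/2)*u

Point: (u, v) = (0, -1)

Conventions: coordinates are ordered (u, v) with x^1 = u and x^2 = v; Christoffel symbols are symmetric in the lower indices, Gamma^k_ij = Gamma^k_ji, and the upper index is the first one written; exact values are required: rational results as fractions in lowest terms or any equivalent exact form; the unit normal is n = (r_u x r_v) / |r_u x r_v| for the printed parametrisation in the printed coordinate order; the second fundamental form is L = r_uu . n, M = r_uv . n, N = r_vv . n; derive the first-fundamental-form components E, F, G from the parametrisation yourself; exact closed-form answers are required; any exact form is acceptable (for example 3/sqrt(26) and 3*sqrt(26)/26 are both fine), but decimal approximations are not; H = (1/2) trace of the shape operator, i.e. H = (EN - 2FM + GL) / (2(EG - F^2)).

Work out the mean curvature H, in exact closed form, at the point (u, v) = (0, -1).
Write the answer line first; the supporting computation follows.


Answer: H = 5*sqrt(26)/1014

f = 3/2, f' = -1/2, f'' = 4, h' = 5/2, h'' = 0
E = 13/2, F = 0, G = 9/4; answer radicand W^2 = 13/2
unnormalised second-form numerators: l = -10, m = 0, n = 15/4; L = l/sqrt(13/2), and similarly M = m/sqrt(W^2), N = n/sqrt(W^2)
H = (E*n - 2*F*m + G*l) / (2*(EG - F^2)*sqrt(W^2)); E*n - 2*F*m + G*l = 15/8, EG - F^2 = 117/8, so H = (5/78)/sqrt(13/2)


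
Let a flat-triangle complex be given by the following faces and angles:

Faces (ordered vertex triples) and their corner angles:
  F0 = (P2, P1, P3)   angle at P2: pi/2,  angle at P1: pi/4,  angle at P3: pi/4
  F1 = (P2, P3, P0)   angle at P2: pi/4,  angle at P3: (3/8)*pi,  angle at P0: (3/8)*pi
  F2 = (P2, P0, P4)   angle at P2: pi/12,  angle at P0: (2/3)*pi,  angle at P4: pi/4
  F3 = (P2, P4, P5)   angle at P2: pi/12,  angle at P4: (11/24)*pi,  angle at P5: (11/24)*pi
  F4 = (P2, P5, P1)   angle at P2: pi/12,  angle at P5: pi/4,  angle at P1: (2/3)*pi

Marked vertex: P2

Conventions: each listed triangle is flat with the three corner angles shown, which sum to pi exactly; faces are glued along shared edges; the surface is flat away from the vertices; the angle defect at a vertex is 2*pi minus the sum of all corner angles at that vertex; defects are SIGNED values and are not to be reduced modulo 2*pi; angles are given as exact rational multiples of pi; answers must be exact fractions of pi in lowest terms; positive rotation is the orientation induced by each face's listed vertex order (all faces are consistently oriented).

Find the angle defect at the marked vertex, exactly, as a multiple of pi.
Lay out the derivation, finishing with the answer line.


Sum of corner angles at P2: pi
defect = 2*pi - pi

Answer: defect(P2) = pi


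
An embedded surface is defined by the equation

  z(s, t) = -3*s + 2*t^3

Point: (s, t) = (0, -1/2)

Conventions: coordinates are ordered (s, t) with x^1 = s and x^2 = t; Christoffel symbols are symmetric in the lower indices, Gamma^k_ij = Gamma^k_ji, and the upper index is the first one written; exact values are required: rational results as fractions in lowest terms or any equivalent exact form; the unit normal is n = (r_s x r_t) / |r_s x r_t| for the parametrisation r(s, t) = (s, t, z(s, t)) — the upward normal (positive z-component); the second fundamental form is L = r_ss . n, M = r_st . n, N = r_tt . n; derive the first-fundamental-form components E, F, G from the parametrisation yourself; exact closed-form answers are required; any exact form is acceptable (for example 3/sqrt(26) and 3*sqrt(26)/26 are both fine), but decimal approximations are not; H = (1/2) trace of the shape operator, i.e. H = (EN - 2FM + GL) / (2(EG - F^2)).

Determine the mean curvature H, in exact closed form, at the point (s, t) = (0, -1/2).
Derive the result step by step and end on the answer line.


z_s = -3, z_t = 3/2, z_ss = 0, z_st = 0, z_tt = -6
E = 10, F = -9/2, G = 13/4; answer radicand W^2 = 49/4
unnormalised second-form numerators: l = 0, m = 0, n = -6; L = l/sqrt(49/4), and similarly M = m/sqrt(W^2), N = n/sqrt(W^2)
H = (E*n - 2*F*m + G*l) / (2*(EG - F^2)*sqrt(W^2)); E*n - 2*F*m + G*l = -60, EG - F^2 = 49/4, so H = (-120/49)/sqrt(49/4)

Answer: H = -240/343


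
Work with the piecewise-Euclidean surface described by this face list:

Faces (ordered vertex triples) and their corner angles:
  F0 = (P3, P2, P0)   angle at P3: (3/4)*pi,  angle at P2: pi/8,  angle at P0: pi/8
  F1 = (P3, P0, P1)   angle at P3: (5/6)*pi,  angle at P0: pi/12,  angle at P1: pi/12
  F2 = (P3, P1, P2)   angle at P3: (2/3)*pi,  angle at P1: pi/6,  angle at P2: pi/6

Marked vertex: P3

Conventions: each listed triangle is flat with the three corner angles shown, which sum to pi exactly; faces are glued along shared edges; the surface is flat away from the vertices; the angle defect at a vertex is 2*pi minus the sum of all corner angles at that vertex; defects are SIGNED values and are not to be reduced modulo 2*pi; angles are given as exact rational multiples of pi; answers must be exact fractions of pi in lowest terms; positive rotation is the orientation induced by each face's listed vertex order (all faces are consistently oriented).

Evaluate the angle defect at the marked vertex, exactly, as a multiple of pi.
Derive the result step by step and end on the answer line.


Sum of corner angles at P3: (9/4)*pi
defect = 2*pi - (9/4)*pi

Answer: defect(P3) = -pi/4


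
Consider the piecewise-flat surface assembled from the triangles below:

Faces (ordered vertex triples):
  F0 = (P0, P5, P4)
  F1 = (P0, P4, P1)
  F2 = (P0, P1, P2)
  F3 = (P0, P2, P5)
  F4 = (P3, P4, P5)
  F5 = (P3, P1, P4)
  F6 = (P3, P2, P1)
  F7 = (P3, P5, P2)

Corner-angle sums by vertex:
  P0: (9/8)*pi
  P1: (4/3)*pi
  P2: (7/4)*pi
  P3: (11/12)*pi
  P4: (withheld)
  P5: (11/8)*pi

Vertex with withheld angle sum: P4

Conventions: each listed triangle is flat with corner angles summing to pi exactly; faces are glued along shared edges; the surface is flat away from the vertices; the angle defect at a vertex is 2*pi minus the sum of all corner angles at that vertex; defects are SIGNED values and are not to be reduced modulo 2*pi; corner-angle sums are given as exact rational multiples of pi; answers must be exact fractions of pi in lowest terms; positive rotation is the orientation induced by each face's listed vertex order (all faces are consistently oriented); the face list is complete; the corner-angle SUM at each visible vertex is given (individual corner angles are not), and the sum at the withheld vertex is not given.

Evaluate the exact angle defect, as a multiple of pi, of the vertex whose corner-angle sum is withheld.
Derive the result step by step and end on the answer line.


V = 6, E = 12, F = 8; chi = V - E + F = 2
Gauss-Bonnet: total defect = 2*pi*chi = 4*pi; visible defects sum to (7/2)*pi

Answer: defect(P4) = pi/2


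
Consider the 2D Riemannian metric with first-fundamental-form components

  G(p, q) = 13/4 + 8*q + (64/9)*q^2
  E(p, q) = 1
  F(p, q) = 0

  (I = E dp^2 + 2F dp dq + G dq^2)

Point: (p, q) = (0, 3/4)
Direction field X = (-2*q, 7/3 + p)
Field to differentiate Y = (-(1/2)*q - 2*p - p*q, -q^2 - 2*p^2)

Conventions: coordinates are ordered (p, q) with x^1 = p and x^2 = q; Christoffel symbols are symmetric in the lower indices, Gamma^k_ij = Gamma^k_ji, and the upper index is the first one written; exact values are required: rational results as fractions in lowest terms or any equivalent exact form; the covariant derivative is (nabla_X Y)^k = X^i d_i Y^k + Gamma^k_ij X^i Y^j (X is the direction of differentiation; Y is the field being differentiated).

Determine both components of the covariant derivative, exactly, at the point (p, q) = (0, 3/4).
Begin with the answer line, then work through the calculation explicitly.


Answer: (nabla_X Y)^p = 71/24, (nabla_X Y)^q = -469/106

E = 1, F = 0, G = 53/4 at the point
E_p = 0, E_q = 0, F_p = 0, F_q = 0, G_p = 0, G_q = 56/3
EG - F^2 = 53/4;  g^inv = (4/53) * [[53/4, 0], [0, 1]]
first-kind symbols [ij,l] = (1/2)(d_i g_jl + d_j g_il - d_l g_ij): [pp,p] = E_p/2 = 0, [pp,q] = F_p - E_q/2 = 0, [pq,p] = E_q/2 = 0, [pq,q] = G_p/2 = 0, [qq,p] = F_q - G_p/2 = 0, [qq,q] = G_q/2 = 28/3
Gamma^p_ij = (G*[ij,p] - F*[ij,q])/(EG - F^2), Gamma^q_ij = (E*[ij,q] - F*[ij,p])/(EG - F^2)
Gamma_ppp = 0, Gamma_ppq = 0, Gamma_pqq = 0, Gamma_qpp = 0, Gamma_qpq = 0, Gamma_qqq = 112/159
X = (-3/2, 7/3), Y = (-3/8, -9/16) at the point


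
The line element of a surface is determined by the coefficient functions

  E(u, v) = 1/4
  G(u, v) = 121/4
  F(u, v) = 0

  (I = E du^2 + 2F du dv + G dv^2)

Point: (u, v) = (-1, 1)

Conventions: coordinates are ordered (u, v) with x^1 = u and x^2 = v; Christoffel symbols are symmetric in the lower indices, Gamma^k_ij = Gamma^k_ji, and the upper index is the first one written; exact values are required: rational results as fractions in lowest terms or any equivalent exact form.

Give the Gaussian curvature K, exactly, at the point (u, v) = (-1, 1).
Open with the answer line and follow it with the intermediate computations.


Answer: K = 0

E = 1/4, F = 0, G = 121/4, EG - F^2 = 121/16 at the point
E_u = 0, E_v = 0, F_u = 0, F_v = 0, G_u = 0, G_v = 0
E_vv = 0, F_uv = 0, G_uu = 0
Apply the Brioschi formula K = (det M1 - det M2)/(EG - F^2)^2 over the derivative matrices of E, F, G.
M1 = [[-E_vv/2 + F_uv - G_uu/2, E_u/2, F_u - E_v/2], [F_v - G_u/2, E, F], [G_v/2, F, G]] = [[0, 0, 0], [0, 1/4, 0], [0, 0, 121/4]]; det M1 = 0
M2 = [[0, E_v/2, G_u/2], [E_v/2, E, F], [G_u/2, F, G]] = [[0, 0, 0], [0, 1/4, 0], [0, 0, 121/4]]; det M2 = 0
det M1 - det M2 = 0; K = 0 / (121/16)^2 = 0


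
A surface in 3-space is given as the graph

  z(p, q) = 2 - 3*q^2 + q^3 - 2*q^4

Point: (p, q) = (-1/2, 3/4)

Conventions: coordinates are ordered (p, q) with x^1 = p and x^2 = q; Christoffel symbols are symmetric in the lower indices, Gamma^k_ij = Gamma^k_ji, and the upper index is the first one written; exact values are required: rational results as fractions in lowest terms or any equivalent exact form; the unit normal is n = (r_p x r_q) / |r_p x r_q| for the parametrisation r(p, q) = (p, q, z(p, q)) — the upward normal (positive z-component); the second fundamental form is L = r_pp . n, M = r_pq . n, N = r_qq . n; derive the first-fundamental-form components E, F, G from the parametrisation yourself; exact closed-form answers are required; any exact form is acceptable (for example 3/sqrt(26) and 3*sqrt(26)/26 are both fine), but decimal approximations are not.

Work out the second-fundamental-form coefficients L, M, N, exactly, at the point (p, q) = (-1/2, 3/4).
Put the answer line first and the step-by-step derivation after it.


Answer: L = 0, M = 0, N = -240*sqrt(10057)/10057

z_p = 0, z_q = -99/16, z_pp = 0, z_pq = 0, z_qq = -15
E = 1, F = 0, G = 10057/256; answer radicand W^2 = 10057/256
unnormalised second-form numerators: l = 0, m = 0, n = -15; L = l/sqrt(10057/256), and similarly M = m/sqrt(W^2), N = n/sqrt(W^2)


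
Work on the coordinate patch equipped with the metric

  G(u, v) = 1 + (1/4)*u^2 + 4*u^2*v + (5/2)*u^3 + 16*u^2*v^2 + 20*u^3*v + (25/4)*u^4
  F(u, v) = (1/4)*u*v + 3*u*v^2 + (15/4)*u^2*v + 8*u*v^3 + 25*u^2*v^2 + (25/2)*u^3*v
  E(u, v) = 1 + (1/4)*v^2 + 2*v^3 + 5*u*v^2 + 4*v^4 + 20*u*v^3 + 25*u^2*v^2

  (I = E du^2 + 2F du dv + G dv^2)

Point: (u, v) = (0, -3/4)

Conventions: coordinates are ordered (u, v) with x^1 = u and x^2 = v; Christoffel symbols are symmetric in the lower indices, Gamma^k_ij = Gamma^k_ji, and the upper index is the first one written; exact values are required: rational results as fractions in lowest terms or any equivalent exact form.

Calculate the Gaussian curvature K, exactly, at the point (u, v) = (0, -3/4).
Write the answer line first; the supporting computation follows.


Answer: K = -64/25

E = 25/16, F = 0, G = 1, EG - F^2 = 25/16 at the point
E_u = -45/8, E_v = -15/4, F_u = -15/8, F_v = 0, G_u = 0, G_v = 0
E_vv = 37/2, F_uv = 37/4, G_uu = 25/2
Using the Brioschi determinant formula for K from the metric derivatives:
M1 = [[-E_vv/2 + F_uv - G_uu/2, E_u/2, F_u - E_v/2], [F_v - G_u/2, E, F], [G_v/2, F, G]] = [[-25/4, -45/16, 0], [0, 25/16, 0], [0, 0, 1]]; det M1 = -625/64
M2 = [[0, E_v/2, G_u/2], [E_v/2, E, F], [G_u/2, F, G]] = [[0, -15/8, 0], [-15/8, 25/16, 0], [0, 0, 1]]; det M2 = -225/64
det M1 - det M2 = -25/4; K = -25/4 / (25/16)^2 = -64/25


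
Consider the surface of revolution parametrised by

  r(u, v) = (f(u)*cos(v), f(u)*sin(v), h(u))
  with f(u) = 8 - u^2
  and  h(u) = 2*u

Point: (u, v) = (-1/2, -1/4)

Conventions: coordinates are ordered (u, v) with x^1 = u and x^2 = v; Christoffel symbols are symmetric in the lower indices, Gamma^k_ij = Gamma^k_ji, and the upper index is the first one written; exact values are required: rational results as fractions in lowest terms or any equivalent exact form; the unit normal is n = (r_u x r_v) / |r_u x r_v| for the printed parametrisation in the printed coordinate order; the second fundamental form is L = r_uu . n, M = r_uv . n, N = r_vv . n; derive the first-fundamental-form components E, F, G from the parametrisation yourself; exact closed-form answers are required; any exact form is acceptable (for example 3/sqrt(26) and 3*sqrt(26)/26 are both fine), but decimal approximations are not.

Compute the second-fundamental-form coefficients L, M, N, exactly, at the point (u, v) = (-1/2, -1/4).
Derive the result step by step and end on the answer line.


f = 31/4, f' = 1, f'' = -2, h' = 2, h'' = 0
E = 5, F = 0, G = 961/16; answer radicand W^2 = 5
unnormalised second-form numerators: l = 4, m = 0, n = 31/2; L = l/sqrt(5), and similarly M = m/sqrt(W^2), N = n/sqrt(W^2)

Answer: L = 4*sqrt(5)/5, M = 0, N = 31*sqrt(5)/10


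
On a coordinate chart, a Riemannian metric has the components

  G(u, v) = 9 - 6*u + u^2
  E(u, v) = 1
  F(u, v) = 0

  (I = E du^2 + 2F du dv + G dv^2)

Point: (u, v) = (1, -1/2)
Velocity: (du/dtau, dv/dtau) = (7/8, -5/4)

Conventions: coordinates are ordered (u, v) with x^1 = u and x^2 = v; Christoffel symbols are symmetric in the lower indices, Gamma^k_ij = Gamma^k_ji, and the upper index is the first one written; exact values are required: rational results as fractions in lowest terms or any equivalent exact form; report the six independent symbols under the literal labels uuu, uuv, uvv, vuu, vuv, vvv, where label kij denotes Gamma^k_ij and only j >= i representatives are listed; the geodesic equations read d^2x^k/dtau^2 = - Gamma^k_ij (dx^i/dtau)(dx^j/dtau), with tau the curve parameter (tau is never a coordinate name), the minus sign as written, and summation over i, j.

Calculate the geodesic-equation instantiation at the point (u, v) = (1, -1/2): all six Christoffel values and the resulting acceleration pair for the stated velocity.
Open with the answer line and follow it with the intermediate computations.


Answer: Gamma_uuu = 0, Gamma_uuv = 0, Gamma_uvv = 2, Gamma_vuu = 0, Gamma_vuv = -1/2, Gamma_vvv = 0; accelerations (d^2u/dtau^2, d^2v/dtau^2) = (-25/8, -35/32)

E = 1, F = 0, G = 4 at the point
E_u = 0, E_v = 0, F_u = 0, F_v = 0, G_u = -4, G_v = 0
EG - F^2 = 4;  g^inv = (1/4) * [[4, 0], [0, 1]]
first-kind symbols [ij,l] = (1/2)(d_i g_jl + d_j g_il - d_l g_ij): [uu,u] = E_u/2 = 0, [uu,v] = F_u - E_v/2 = 0, [uv,u] = E_v/2 = 0, [uv,v] = G_u/2 = -2, [vv,u] = F_v - G_u/2 = 2, [vv,v] = G_v/2 = 0
Gamma^u_ij = (G*[ij,u] - F*[ij,v])/(EG - F^2), Gamma^v_ij = (E*[ij,v] - F*[ij,u])/(EG - F^2)
Gamma_uuu = 0, Gamma_uuv = 0, Gamma_uvv = 2, Gamma_vuu = 0, Gamma_vuv = -1/2, Gamma_vvv = 0
d^2u/dtau^2 = -(Gamma_uuu*(7/8)^2 + 2*Gamma_uuv*(7/8)*(-5/4) + Gamma_uvv*(-5/4)^2) = -25/8
d^2v/dtau^2 = -(Gamma_vuu*(7/8)^2 + 2*Gamma_vuv*(7/8)*(-5/4) + Gamma_vvv*(-5/4)^2) = -35/32


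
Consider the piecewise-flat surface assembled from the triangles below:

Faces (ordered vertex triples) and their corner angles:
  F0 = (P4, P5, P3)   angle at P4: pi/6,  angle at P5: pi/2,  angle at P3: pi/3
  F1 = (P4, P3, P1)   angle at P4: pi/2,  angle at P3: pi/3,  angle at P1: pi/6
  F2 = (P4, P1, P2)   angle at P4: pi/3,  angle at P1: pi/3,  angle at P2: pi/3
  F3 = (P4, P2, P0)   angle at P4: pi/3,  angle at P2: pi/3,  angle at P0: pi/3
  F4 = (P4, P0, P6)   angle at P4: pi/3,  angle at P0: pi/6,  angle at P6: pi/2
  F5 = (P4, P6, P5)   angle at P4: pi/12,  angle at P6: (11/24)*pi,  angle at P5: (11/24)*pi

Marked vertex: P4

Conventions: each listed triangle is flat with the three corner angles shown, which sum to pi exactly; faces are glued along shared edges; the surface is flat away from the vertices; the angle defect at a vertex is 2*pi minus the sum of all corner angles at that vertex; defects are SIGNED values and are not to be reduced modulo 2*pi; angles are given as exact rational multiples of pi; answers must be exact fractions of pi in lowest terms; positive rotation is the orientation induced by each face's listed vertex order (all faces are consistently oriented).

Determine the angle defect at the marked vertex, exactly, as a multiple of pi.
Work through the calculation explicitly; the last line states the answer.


Sum of corner angles at P4: (7/4)*pi
defect = 2*pi - (7/4)*pi

Answer: defect(P4) = pi/4


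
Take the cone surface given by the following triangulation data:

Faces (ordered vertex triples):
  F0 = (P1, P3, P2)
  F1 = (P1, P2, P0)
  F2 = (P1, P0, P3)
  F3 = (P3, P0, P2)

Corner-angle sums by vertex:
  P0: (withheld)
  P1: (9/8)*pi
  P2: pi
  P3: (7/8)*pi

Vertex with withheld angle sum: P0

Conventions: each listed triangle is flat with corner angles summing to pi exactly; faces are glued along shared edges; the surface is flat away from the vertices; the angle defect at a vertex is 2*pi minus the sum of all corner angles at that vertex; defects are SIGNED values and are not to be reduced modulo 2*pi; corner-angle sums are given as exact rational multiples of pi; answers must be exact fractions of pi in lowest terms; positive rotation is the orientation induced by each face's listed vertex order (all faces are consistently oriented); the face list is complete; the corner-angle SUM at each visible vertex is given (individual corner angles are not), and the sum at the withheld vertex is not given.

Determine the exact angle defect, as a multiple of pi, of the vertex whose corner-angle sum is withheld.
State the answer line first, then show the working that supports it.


Answer: defect(P0) = pi

V = 4, E = 6, F = 4; chi = V - E + F = 2
Gauss-Bonnet: total defect = 2*pi*chi = 4*pi; visible defects sum to 3*pi


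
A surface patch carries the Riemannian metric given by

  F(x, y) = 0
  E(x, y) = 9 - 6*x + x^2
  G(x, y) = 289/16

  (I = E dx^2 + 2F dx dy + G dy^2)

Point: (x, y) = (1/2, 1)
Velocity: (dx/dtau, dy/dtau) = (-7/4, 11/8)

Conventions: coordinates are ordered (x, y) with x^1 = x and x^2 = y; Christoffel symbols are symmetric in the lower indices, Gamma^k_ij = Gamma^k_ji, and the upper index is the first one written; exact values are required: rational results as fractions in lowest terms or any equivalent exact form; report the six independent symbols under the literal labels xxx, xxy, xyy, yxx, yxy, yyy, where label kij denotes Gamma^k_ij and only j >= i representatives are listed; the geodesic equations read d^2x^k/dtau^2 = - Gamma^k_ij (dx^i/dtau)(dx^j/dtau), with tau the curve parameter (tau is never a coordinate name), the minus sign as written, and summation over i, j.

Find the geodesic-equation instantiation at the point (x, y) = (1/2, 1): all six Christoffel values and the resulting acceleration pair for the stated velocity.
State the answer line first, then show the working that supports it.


Answer: Gamma_xxx = -2/5, Gamma_xxy = 0, Gamma_xyy = 0, Gamma_yxx = 0, Gamma_yxy = 0, Gamma_yyy = 0; accelerations (d^2x/dtau^2, d^2y/dtau^2) = (49/40, 0)

E = 25/4, F = 0, G = 289/16 at the point
E_x = -5, E_y = 0, F_x = 0, F_y = 0, G_x = 0, G_y = 0
EG - F^2 = 7225/64;  g^inv = (64/7225) * [[289/16, 0], [0, 25/4]]
first-kind symbols [ij,l] = (1/2)(d_i g_jl + d_j g_il - d_l g_ij): [xx,x] = E_x/2 = -5/2, [xx,y] = F_x - E_y/2 = 0, [xy,x] = E_y/2 = 0, [xy,y] = G_x/2 = 0, [yy,x] = F_y - G_x/2 = 0, [yy,y] = G_y/2 = 0
Gamma^x_ij = (G*[ij,x] - F*[ij,y])/(EG - F^2), Gamma^y_ij = (E*[ij,y] - F*[ij,x])/(EG - F^2)
Gamma_xxx = -2/5, Gamma_xxy = 0, Gamma_xyy = 0, Gamma_yxx = 0, Gamma_yxy = 0, Gamma_yyy = 0
d^2x/dtau^2 = -(Gamma_xxx*(-7/4)^2 + 2*Gamma_xxy*(-7/4)*(11/8) + Gamma_xyy*(11/8)^2) = 49/40
d^2y/dtau^2 = -(Gamma_yxx*(-7/4)^2 + 2*Gamma_yxy*(-7/4)*(11/8) + Gamma_yyy*(11/8)^2) = 0
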